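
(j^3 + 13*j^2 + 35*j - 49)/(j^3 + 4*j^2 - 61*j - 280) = (j^2 + 6*j - 7)/(j^2 - 3*j - 40)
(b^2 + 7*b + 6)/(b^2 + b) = (b + 6)/b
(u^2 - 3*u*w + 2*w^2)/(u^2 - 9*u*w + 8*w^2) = (u - 2*w)/(u - 8*w)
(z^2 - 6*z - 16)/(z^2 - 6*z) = (z^2 - 6*z - 16)/(z*(z - 6))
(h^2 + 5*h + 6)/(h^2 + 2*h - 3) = (h + 2)/(h - 1)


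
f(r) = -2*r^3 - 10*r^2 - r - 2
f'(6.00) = -337.00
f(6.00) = -800.00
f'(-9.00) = -307.00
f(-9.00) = 655.00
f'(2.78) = -102.97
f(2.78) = -125.03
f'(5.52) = -294.22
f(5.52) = -648.62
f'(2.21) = -74.50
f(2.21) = -74.64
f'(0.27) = -6.84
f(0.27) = -3.04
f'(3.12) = -121.81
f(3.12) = -163.21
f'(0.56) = -14.08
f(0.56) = -6.05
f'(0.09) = -2.85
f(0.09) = -2.17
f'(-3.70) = -9.14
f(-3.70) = -33.89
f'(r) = -6*r^2 - 20*r - 1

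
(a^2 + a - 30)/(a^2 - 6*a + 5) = (a + 6)/(a - 1)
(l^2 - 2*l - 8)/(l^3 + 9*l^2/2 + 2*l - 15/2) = 2*(l^2 - 2*l - 8)/(2*l^3 + 9*l^2 + 4*l - 15)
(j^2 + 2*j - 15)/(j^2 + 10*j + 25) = (j - 3)/(j + 5)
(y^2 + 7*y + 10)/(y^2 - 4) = (y + 5)/(y - 2)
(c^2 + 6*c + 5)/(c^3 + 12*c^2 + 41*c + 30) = 1/(c + 6)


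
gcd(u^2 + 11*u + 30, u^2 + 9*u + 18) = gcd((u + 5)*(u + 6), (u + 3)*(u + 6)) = u + 6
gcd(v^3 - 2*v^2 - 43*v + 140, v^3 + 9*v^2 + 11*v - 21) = v + 7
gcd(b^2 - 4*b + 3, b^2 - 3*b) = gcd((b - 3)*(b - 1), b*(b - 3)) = b - 3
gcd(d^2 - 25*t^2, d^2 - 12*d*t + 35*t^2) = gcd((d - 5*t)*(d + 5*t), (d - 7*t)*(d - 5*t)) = -d + 5*t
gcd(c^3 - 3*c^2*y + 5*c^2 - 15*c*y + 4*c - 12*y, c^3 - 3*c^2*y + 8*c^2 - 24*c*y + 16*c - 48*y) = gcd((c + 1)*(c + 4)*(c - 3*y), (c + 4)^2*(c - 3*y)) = -c^2 + 3*c*y - 4*c + 12*y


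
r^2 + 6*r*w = r*(r + 6*w)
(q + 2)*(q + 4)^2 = q^3 + 10*q^2 + 32*q + 32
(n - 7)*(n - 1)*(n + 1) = n^3 - 7*n^2 - n + 7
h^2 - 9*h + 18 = (h - 6)*(h - 3)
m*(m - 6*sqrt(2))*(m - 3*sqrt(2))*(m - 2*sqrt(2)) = m^4 - 11*sqrt(2)*m^3 + 72*m^2 - 72*sqrt(2)*m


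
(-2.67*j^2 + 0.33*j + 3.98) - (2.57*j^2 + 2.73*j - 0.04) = -5.24*j^2 - 2.4*j + 4.02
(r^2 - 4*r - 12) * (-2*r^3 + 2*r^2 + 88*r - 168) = -2*r^5 + 10*r^4 + 104*r^3 - 544*r^2 - 384*r + 2016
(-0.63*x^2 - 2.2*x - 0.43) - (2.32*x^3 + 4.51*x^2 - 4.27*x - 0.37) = -2.32*x^3 - 5.14*x^2 + 2.07*x - 0.06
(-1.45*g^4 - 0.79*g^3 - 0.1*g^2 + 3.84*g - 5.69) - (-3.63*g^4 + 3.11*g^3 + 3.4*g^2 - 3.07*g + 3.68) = 2.18*g^4 - 3.9*g^3 - 3.5*g^2 + 6.91*g - 9.37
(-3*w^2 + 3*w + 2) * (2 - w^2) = 3*w^4 - 3*w^3 - 8*w^2 + 6*w + 4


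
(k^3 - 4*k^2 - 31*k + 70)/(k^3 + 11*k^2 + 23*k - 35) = (k^2 - 9*k + 14)/(k^2 + 6*k - 7)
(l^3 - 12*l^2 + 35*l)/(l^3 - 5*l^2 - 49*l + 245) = l/(l + 7)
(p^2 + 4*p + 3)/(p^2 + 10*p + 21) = (p + 1)/(p + 7)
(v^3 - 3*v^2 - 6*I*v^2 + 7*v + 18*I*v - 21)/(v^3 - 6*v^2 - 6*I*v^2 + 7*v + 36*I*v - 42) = (v - 3)/(v - 6)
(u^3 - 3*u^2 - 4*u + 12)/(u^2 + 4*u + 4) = (u^2 - 5*u + 6)/(u + 2)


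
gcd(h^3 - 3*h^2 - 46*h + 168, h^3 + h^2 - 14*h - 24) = h - 4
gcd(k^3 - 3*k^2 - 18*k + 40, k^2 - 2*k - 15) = k - 5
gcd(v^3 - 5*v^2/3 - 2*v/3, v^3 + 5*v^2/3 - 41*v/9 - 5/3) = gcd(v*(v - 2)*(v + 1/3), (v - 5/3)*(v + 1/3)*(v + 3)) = v + 1/3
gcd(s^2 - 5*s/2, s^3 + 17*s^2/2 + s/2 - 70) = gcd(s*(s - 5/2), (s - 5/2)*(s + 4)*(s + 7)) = s - 5/2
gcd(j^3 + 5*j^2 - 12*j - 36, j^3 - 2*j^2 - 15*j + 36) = j - 3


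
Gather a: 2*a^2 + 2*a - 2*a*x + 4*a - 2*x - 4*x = 2*a^2 + a*(6 - 2*x) - 6*x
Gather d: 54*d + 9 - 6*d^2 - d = -6*d^2 + 53*d + 9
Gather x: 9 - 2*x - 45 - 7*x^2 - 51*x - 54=-7*x^2 - 53*x - 90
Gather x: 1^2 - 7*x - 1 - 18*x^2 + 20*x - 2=-18*x^2 + 13*x - 2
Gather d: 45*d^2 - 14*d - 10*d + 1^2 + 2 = 45*d^2 - 24*d + 3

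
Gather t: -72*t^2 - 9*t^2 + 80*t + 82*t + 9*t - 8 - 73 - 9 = -81*t^2 + 171*t - 90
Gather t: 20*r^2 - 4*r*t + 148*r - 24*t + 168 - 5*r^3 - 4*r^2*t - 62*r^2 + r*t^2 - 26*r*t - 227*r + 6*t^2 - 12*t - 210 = -5*r^3 - 42*r^2 - 79*r + t^2*(r + 6) + t*(-4*r^2 - 30*r - 36) - 42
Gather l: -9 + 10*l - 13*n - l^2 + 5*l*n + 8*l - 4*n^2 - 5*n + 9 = -l^2 + l*(5*n + 18) - 4*n^2 - 18*n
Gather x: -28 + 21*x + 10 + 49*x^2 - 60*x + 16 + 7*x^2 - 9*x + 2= 56*x^2 - 48*x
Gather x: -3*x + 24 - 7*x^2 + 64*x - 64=-7*x^2 + 61*x - 40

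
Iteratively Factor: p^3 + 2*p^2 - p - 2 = (p + 1)*(p^2 + p - 2) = (p - 1)*(p + 1)*(p + 2)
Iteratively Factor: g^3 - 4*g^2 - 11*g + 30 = (g - 2)*(g^2 - 2*g - 15) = (g - 2)*(g + 3)*(g - 5)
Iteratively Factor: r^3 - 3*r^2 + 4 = (r - 2)*(r^2 - r - 2) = (r - 2)^2*(r + 1)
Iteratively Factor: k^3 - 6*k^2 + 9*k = (k - 3)*(k^2 - 3*k) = k*(k - 3)*(k - 3)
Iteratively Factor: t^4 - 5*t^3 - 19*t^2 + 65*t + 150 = (t - 5)*(t^3 - 19*t - 30) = (t - 5)^2*(t^2 + 5*t + 6) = (t - 5)^2*(t + 3)*(t + 2)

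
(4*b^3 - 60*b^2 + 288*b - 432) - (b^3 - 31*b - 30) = 3*b^3 - 60*b^2 + 319*b - 402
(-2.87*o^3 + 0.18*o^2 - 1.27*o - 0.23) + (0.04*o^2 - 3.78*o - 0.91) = -2.87*o^3 + 0.22*o^2 - 5.05*o - 1.14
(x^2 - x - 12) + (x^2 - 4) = 2*x^2 - x - 16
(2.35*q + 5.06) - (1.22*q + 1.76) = 1.13*q + 3.3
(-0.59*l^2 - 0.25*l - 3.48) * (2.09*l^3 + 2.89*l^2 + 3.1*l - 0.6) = -1.2331*l^5 - 2.2276*l^4 - 9.8247*l^3 - 10.4782*l^2 - 10.638*l + 2.088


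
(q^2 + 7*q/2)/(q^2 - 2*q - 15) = q*(2*q + 7)/(2*(q^2 - 2*q - 15))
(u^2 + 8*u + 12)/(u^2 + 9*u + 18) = (u + 2)/(u + 3)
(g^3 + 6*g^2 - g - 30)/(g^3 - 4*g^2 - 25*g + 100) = (g^2 + g - 6)/(g^2 - 9*g + 20)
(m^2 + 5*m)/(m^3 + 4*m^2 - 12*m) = (m + 5)/(m^2 + 4*m - 12)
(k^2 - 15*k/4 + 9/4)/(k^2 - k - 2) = (-k^2 + 15*k/4 - 9/4)/(-k^2 + k + 2)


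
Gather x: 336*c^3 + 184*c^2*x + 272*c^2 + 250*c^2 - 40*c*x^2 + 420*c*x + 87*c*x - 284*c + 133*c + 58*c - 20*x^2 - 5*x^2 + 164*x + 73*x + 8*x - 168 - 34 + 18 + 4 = 336*c^3 + 522*c^2 - 93*c + x^2*(-40*c - 25) + x*(184*c^2 + 507*c + 245) - 180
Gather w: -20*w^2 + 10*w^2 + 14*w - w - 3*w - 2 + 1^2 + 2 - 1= -10*w^2 + 10*w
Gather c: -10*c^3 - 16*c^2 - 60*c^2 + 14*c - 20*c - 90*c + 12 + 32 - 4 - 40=-10*c^3 - 76*c^2 - 96*c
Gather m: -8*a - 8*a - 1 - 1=-16*a - 2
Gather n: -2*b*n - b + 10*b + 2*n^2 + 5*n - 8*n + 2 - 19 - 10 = 9*b + 2*n^2 + n*(-2*b - 3) - 27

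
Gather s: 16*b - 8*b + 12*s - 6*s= 8*b + 6*s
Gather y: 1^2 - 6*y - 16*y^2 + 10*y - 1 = -16*y^2 + 4*y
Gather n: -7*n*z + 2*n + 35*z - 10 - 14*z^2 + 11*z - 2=n*(2 - 7*z) - 14*z^2 + 46*z - 12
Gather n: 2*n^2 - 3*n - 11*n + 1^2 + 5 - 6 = 2*n^2 - 14*n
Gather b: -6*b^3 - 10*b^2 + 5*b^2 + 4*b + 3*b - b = -6*b^3 - 5*b^2 + 6*b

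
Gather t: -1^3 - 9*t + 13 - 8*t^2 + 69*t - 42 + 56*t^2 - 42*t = 48*t^2 + 18*t - 30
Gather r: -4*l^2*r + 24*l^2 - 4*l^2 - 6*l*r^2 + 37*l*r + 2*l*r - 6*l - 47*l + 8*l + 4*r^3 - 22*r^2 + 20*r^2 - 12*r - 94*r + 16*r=20*l^2 - 45*l + 4*r^3 + r^2*(-6*l - 2) + r*(-4*l^2 + 39*l - 90)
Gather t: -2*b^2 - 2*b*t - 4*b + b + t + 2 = -2*b^2 - 3*b + t*(1 - 2*b) + 2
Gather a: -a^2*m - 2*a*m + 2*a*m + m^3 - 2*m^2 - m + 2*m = -a^2*m + m^3 - 2*m^2 + m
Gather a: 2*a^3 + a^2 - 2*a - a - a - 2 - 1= 2*a^3 + a^2 - 4*a - 3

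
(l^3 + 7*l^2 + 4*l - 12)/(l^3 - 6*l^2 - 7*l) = (-l^3 - 7*l^2 - 4*l + 12)/(l*(-l^2 + 6*l + 7))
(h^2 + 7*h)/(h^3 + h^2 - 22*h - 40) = h*(h + 7)/(h^3 + h^2 - 22*h - 40)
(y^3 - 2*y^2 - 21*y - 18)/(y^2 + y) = y - 3 - 18/y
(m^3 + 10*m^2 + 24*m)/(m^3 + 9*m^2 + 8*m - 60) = m*(m + 4)/(m^2 + 3*m - 10)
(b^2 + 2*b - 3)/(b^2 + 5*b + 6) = (b - 1)/(b + 2)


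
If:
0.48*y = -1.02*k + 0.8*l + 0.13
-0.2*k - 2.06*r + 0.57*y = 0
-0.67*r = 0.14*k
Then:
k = -2.47344559585492*y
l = -2.55364313471503*y - 0.1625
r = 0.516839378238342*y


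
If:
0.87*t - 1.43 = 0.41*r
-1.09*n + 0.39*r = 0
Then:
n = 0.759230252852987*t - 1.24793018572388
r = 2.1219512195122*t - 3.48780487804878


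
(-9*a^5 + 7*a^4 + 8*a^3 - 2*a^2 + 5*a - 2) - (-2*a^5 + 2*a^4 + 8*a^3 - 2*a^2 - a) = -7*a^5 + 5*a^4 + 6*a - 2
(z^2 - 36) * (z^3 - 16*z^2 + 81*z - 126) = z^5 - 16*z^4 + 45*z^3 + 450*z^2 - 2916*z + 4536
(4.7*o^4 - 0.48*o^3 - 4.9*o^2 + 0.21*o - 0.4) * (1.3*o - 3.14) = 6.11*o^5 - 15.382*o^4 - 4.8628*o^3 + 15.659*o^2 - 1.1794*o + 1.256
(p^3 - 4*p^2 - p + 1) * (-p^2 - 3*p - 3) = -p^5 + p^4 + 10*p^3 + 14*p^2 - 3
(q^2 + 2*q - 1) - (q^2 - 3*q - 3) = 5*q + 2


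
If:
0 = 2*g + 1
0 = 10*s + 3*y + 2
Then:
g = -1/2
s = -3*y/10 - 1/5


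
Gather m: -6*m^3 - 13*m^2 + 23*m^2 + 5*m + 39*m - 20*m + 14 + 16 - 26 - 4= -6*m^3 + 10*m^2 + 24*m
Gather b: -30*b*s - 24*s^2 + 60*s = -30*b*s - 24*s^2 + 60*s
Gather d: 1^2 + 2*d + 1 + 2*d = 4*d + 2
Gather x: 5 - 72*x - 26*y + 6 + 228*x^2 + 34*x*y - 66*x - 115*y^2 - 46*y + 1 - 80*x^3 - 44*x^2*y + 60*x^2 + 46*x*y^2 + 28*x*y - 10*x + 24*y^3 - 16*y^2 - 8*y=-80*x^3 + x^2*(288 - 44*y) + x*(46*y^2 + 62*y - 148) + 24*y^3 - 131*y^2 - 80*y + 12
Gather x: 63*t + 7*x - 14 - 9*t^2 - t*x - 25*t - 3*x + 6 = -9*t^2 + 38*t + x*(4 - t) - 8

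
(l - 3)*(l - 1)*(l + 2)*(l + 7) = l^4 + 5*l^3 - 19*l^2 - 29*l + 42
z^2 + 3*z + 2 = (z + 1)*(z + 2)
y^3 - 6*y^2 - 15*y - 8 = (y - 8)*(y + 1)^2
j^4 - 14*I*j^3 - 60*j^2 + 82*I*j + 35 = (j - 7*I)*(j - 5*I)*(j - I)^2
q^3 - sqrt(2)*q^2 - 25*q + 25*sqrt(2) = (q - 5)*(q + 5)*(q - sqrt(2))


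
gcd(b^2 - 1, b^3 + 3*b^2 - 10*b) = 1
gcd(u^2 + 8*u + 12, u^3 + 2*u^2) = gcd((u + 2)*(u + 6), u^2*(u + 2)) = u + 2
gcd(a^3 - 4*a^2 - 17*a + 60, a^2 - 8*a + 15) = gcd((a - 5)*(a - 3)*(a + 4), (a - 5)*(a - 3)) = a^2 - 8*a + 15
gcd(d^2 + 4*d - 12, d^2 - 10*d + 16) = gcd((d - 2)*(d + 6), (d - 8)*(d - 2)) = d - 2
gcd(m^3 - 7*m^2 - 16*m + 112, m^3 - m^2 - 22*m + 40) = m - 4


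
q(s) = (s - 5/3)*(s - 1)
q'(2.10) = 1.53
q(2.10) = 0.48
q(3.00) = 2.67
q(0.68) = 0.32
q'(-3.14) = -8.95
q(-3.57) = 23.93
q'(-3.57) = -9.81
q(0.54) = 0.52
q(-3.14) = 19.90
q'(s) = 2*s - 8/3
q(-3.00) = 18.67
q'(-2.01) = -6.69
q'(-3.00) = -8.67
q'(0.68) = -1.31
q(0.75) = 0.23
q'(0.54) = -1.59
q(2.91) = 2.37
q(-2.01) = 11.07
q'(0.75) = -1.17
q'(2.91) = 3.15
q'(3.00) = 3.33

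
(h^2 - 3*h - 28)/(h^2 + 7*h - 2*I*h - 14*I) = (h^2 - 3*h - 28)/(h^2 + h*(7 - 2*I) - 14*I)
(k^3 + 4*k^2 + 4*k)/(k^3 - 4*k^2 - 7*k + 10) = k*(k + 2)/(k^2 - 6*k + 5)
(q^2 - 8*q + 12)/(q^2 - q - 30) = (q - 2)/(q + 5)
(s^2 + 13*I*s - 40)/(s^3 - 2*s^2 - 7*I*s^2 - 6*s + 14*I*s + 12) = (s^2 + 13*I*s - 40)/(s^3 + s^2*(-2 - 7*I) + s*(-6 + 14*I) + 12)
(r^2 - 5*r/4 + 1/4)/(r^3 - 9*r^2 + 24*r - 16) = (r - 1/4)/(r^2 - 8*r + 16)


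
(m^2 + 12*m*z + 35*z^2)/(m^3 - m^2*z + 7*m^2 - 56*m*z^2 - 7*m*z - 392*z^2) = (-m - 5*z)/(-m^2 + 8*m*z - 7*m + 56*z)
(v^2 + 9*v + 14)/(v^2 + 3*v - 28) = (v + 2)/(v - 4)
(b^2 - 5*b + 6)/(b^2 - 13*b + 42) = (b^2 - 5*b + 6)/(b^2 - 13*b + 42)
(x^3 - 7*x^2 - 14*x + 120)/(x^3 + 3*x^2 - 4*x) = (x^2 - 11*x + 30)/(x*(x - 1))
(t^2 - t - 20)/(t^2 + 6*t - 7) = (t^2 - t - 20)/(t^2 + 6*t - 7)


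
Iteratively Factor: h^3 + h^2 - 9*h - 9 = (h + 3)*(h^2 - 2*h - 3) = (h - 3)*(h + 3)*(h + 1)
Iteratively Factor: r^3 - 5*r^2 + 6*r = (r)*(r^2 - 5*r + 6) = r*(r - 2)*(r - 3)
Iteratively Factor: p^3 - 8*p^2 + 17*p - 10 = (p - 5)*(p^2 - 3*p + 2) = (p - 5)*(p - 1)*(p - 2)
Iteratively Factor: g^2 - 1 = (g + 1)*(g - 1)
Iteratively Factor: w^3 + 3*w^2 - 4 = (w + 2)*(w^2 + w - 2) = (w + 2)^2*(w - 1)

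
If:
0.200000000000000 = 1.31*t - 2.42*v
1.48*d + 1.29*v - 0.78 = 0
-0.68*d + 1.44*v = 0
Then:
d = 0.37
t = 0.48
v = 0.18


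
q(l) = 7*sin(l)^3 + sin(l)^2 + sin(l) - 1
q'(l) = 21*sin(l)^2*cos(l) + 2*sin(l)*cos(l) + cos(l)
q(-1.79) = -7.53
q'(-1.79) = -4.14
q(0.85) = 3.28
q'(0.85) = 9.47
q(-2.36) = -3.65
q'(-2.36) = -7.11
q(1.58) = 8.00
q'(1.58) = -0.22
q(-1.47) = -7.90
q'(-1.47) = 1.99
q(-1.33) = -7.44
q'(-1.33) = 4.50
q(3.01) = -0.84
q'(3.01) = -1.61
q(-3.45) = -0.41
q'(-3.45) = -3.37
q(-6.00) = -0.49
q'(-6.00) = 3.07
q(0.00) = -1.00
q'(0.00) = 1.00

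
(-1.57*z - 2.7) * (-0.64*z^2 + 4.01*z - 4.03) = 1.0048*z^3 - 4.5677*z^2 - 4.4999*z + 10.881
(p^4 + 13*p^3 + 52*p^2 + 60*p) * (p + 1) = p^5 + 14*p^4 + 65*p^3 + 112*p^2 + 60*p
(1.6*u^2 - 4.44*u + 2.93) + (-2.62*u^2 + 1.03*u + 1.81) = -1.02*u^2 - 3.41*u + 4.74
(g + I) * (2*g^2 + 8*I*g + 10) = 2*g^3 + 10*I*g^2 + 2*g + 10*I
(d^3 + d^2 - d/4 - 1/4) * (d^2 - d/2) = d^5 + d^4/2 - 3*d^3/4 - d^2/8 + d/8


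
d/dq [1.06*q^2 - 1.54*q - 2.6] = 2.12*q - 1.54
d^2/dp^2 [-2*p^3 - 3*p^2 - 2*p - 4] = -12*p - 6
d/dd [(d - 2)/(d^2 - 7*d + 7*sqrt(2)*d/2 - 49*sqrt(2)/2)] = 2*(2*d^2 - 14*d + 7*sqrt(2)*d - (d - 2)*(4*d - 14 + 7*sqrt(2)) - 49*sqrt(2))/(2*d^2 - 14*d + 7*sqrt(2)*d - 49*sqrt(2))^2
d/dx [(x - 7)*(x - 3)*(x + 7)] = 3*x^2 - 6*x - 49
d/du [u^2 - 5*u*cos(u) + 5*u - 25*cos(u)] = 5*u*sin(u) + 2*u + 25*sin(u) - 5*cos(u) + 5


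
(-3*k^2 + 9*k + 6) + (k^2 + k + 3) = -2*k^2 + 10*k + 9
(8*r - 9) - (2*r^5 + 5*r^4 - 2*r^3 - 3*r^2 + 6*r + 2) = -2*r^5 - 5*r^4 + 2*r^3 + 3*r^2 + 2*r - 11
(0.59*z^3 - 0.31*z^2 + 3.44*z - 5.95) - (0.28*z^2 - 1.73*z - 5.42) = 0.59*z^3 - 0.59*z^2 + 5.17*z - 0.53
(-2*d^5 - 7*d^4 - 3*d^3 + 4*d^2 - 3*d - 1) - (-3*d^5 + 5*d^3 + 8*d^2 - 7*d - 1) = d^5 - 7*d^4 - 8*d^3 - 4*d^2 + 4*d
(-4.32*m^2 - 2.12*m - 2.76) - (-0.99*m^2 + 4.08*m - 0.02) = -3.33*m^2 - 6.2*m - 2.74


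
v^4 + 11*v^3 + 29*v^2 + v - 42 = (v - 1)*(v + 2)*(v + 3)*(v + 7)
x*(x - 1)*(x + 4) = x^3 + 3*x^2 - 4*x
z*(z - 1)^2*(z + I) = z^4 - 2*z^3 + I*z^3 + z^2 - 2*I*z^2 + I*z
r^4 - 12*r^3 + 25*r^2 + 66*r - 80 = (r - 8)*(r - 5)*(r - 1)*(r + 2)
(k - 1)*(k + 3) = k^2 + 2*k - 3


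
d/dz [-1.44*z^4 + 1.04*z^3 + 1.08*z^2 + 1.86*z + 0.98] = -5.76*z^3 + 3.12*z^2 + 2.16*z + 1.86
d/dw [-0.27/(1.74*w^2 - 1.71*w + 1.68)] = (0.9396*w - 0.4617)/(1.74*w^2 - 1.71*w + 1.68)^2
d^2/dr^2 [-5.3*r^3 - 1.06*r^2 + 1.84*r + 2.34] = -31.8*r - 2.12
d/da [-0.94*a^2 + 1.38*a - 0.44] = 1.38 - 1.88*a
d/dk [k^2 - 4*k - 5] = 2*k - 4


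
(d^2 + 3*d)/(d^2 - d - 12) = d/(d - 4)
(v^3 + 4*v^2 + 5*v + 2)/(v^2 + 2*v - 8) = (v^3 + 4*v^2 + 5*v + 2)/(v^2 + 2*v - 8)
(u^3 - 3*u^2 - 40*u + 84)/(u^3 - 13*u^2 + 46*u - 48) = (u^2 - u - 42)/(u^2 - 11*u + 24)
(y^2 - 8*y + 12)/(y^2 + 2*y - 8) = (y - 6)/(y + 4)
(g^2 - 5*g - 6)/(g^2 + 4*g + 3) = (g - 6)/(g + 3)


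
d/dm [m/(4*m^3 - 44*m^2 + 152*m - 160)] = (m^3 - 11*m^2 - m*(3*m^2 - 22*m + 38) + 38*m - 40)/(4*(m^3 - 11*m^2 + 38*m - 40)^2)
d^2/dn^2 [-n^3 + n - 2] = -6*n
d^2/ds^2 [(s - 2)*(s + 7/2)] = 2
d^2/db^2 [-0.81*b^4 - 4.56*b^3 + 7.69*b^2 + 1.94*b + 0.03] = -9.72*b^2 - 27.36*b + 15.38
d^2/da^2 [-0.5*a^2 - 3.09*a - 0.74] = -1.00000000000000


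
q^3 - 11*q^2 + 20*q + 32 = (q - 8)*(q - 4)*(q + 1)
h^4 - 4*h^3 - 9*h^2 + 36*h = h*(h - 4)*(h - 3)*(h + 3)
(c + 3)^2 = c^2 + 6*c + 9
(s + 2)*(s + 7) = s^2 + 9*s + 14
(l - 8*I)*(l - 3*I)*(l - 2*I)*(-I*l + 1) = -I*l^4 - 12*l^3 + 33*I*l^2 + 2*l + 48*I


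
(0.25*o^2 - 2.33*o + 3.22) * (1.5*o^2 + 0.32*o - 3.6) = 0.375*o^4 - 3.415*o^3 + 3.1844*o^2 + 9.4184*o - 11.592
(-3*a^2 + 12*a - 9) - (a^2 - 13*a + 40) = -4*a^2 + 25*a - 49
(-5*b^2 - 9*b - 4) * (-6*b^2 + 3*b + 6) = 30*b^4 + 39*b^3 - 33*b^2 - 66*b - 24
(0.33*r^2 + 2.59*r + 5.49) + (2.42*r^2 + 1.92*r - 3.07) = 2.75*r^2 + 4.51*r + 2.42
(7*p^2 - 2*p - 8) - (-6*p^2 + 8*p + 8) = 13*p^2 - 10*p - 16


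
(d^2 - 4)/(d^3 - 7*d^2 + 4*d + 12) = (d + 2)/(d^2 - 5*d - 6)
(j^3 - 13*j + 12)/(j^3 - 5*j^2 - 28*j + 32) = (j - 3)/(j - 8)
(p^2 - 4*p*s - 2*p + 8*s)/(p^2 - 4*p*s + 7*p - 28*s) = (p - 2)/(p + 7)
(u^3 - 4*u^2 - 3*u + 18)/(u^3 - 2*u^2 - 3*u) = (u^2 - u - 6)/(u*(u + 1))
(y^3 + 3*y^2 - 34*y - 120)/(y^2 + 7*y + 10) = (y^2 - 2*y - 24)/(y + 2)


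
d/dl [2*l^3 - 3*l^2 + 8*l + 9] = 6*l^2 - 6*l + 8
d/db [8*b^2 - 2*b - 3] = 16*b - 2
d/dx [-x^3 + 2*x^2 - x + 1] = -3*x^2 + 4*x - 1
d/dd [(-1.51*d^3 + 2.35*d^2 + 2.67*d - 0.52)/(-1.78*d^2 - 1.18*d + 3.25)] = (2.6878*d^4 + 3.5636*d^3 - 12.7429*d^2 + 13.4238*d + 8.0639)/(3.1684*d^4 + 4.2008*d^3 - 10.1776*d^2 - 7.67*d + 10.5625)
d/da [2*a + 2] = 2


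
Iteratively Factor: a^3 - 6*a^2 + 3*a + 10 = (a - 2)*(a^2 - 4*a - 5) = (a - 5)*(a - 2)*(a + 1)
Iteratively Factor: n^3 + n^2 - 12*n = (n - 3)*(n^2 + 4*n) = n*(n - 3)*(n + 4)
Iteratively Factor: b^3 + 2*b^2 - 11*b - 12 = (b + 1)*(b^2 + b - 12) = (b + 1)*(b + 4)*(b - 3)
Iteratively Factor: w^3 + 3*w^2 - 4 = (w - 1)*(w^2 + 4*w + 4) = (w - 1)*(w + 2)*(w + 2)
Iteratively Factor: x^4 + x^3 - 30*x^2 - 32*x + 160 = (x + 4)*(x^3 - 3*x^2 - 18*x + 40) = (x + 4)^2*(x^2 - 7*x + 10) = (x - 2)*(x + 4)^2*(x - 5)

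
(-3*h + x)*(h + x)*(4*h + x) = -12*h^3 - 11*h^2*x + 2*h*x^2 + x^3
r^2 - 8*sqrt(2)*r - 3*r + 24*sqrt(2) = (r - 3)*(r - 8*sqrt(2))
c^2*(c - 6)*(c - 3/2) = c^4 - 15*c^3/2 + 9*c^2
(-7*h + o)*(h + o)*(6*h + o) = -42*h^3 - 43*h^2*o + o^3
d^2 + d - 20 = (d - 4)*(d + 5)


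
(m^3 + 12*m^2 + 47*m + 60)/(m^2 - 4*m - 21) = (m^2 + 9*m + 20)/(m - 7)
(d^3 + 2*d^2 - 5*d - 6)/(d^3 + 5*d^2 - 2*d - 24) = (d + 1)/(d + 4)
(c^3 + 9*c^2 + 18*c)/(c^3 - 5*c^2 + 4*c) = (c^2 + 9*c + 18)/(c^2 - 5*c + 4)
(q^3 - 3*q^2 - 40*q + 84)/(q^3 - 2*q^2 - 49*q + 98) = (q + 6)/(q + 7)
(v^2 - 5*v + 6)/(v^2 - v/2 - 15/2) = 2*(v - 2)/(2*v + 5)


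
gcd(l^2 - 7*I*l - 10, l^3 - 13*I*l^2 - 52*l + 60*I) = l^2 - 7*I*l - 10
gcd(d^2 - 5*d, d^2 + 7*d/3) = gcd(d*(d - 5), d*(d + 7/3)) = d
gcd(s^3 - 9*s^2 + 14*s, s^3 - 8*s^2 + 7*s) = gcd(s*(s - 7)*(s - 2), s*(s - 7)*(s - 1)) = s^2 - 7*s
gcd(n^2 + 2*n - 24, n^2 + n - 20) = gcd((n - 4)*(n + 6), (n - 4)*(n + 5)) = n - 4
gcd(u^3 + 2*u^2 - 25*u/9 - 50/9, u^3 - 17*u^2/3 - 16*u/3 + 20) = u^2 + u/3 - 10/3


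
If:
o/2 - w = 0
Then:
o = 2*w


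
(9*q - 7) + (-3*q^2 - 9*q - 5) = -3*q^2 - 12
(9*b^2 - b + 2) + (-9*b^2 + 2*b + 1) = b + 3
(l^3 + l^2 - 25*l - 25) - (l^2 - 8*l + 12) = l^3 - 17*l - 37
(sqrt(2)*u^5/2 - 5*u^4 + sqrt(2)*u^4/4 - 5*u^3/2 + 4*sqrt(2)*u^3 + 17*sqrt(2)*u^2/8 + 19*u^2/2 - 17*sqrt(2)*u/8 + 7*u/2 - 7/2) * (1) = sqrt(2)*u^5/2 - 5*u^4 + sqrt(2)*u^4/4 - 5*u^3/2 + 4*sqrt(2)*u^3 + 17*sqrt(2)*u^2/8 + 19*u^2/2 - 17*sqrt(2)*u/8 + 7*u/2 - 7/2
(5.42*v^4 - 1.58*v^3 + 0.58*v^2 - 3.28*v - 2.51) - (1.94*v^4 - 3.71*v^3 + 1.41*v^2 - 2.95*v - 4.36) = 3.48*v^4 + 2.13*v^3 - 0.83*v^2 - 0.33*v + 1.85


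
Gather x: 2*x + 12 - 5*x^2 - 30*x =-5*x^2 - 28*x + 12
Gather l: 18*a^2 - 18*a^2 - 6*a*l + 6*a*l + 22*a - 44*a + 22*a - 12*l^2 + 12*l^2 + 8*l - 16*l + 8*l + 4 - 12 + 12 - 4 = 0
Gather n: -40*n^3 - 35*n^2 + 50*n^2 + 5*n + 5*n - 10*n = -40*n^3 + 15*n^2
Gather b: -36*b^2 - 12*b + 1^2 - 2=-36*b^2 - 12*b - 1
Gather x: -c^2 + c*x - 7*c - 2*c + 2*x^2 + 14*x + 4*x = -c^2 - 9*c + 2*x^2 + x*(c + 18)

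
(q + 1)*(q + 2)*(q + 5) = q^3 + 8*q^2 + 17*q + 10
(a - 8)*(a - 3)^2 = a^3 - 14*a^2 + 57*a - 72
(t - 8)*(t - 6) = t^2 - 14*t + 48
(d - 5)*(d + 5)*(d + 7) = d^3 + 7*d^2 - 25*d - 175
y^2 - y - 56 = (y - 8)*(y + 7)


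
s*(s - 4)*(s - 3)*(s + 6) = s^4 - s^3 - 30*s^2 + 72*s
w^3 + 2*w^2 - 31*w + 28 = (w - 4)*(w - 1)*(w + 7)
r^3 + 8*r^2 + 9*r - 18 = (r - 1)*(r + 3)*(r + 6)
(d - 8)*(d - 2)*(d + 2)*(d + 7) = d^4 - d^3 - 60*d^2 + 4*d + 224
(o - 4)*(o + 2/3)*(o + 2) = o^3 - 4*o^2/3 - 28*o/3 - 16/3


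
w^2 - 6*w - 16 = (w - 8)*(w + 2)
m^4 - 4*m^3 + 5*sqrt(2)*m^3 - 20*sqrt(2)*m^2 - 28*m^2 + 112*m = m*(m - 4)*(m - 2*sqrt(2))*(m + 7*sqrt(2))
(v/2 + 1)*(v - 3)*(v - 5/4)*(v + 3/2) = v^4/2 - 3*v^3/8 - 65*v^2/16 + 3*v/16 + 45/8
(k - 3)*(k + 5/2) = k^2 - k/2 - 15/2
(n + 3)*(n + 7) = n^2 + 10*n + 21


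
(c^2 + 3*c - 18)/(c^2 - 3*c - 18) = (-c^2 - 3*c + 18)/(-c^2 + 3*c + 18)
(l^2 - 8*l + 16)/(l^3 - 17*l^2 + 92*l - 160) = (l - 4)/(l^2 - 13*l + 40)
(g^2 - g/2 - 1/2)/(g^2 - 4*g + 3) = (g + 1/2)/(g - 3)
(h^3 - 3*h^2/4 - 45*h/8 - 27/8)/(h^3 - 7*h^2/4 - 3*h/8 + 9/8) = (2*h^2 - 3*h - 9)/(2*h^2 - 5*h + 3)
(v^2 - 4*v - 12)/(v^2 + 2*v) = (v - 6)/v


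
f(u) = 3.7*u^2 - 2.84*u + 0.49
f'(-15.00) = -113.84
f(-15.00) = 875.59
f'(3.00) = 19.36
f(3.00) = 25.27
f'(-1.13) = -11.20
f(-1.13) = 8.42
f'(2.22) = 13.59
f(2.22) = 12.42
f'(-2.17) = -18.90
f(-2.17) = 24.08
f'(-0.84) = -9.06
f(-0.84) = 5.49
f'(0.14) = -1.80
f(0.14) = 0.16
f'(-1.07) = -10.76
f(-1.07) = 7.76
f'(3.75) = 24.91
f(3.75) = 41.87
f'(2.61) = 16.47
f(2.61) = 18.28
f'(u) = 7.4*u - 2.84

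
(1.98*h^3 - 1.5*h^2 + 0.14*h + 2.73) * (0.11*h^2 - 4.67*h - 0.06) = 0.2178*h^5 - 9.4116*h^4 + 6.9016*h^3 - 0.2635*h^2 - 12.7575*h - 0.1638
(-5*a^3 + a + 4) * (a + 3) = -5*a^4 - 15*a^3 + a^2 + 7*a + 12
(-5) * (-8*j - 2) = 40*j + 10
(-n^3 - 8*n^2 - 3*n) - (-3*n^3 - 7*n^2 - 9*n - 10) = 2*n^3 - n^2 + 6*n + 10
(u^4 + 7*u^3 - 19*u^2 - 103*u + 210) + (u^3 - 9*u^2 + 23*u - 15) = u^4 + 8*u^3 - 28*u^2 - 80*u + 195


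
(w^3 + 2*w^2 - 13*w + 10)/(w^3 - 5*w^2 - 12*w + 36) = (w^2 + 4*w - 5)/(w^2 - 3*w - 18)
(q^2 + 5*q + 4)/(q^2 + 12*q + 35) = (q^2 + 5*q + 4)/(q^2 + 12*q + 35)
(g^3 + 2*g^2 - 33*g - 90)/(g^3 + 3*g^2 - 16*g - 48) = (g^2 - g - 30)/(g^2 - 16)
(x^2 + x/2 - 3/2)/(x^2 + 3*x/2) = (x - 1)/x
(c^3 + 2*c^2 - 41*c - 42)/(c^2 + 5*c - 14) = (c^2 - 5*c - 6)/(c - 2)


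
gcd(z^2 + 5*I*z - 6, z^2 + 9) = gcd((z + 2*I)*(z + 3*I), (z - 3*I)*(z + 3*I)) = z + 3*I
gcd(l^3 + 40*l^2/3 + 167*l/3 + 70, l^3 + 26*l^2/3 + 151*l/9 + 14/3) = l^2 + 25*l/3 + 14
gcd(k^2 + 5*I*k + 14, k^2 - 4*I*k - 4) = k - 2*I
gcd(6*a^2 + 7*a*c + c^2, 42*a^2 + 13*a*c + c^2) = 6*a + c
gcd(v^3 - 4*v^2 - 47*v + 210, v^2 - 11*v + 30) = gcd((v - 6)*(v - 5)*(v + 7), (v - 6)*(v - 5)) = v^2 - 11*v + 30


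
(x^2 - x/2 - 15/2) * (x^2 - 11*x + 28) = x^4 - 23*x^3/2 + 26*x^2 + 137*x/2 - 210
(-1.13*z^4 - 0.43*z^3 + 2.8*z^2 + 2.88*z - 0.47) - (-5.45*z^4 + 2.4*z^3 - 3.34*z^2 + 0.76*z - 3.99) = 4.32*z^4 - 2.83*z^3 + 6.14*z^2 + 2.12*z + 3.52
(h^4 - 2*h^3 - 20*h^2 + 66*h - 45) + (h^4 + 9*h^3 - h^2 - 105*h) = 2*h^4 + 7*h^3 - 21*h^2 - 39*h - 45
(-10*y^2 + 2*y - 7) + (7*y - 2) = -10*y^2 + 9*y - 9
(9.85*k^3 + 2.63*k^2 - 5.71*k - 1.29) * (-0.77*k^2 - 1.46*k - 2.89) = -7.5845*k^5 - 16.4061*k^4 - 27.9096*k^3 + 1.7292*k^2 + 18.3853*k + 3.7281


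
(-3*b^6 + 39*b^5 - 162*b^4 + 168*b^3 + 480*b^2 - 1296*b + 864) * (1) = -3*b^6 + 39*b^5 - 162*b^4 + 168*b^3 + 480*b^2 - 1296*b + 864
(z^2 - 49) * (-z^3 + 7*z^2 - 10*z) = -z^5 + 7*z^4 + 39*z^3 - 343*z^2 + 490*z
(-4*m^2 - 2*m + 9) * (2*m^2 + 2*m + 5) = -8*m^4 - 12*m^3 - 6*m^2 + 8*m + 45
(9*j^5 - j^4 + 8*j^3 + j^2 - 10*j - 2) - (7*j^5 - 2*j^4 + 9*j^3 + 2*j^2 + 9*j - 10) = 2*j^5 + j^4 - j^3 - j^2 - 19*j + 8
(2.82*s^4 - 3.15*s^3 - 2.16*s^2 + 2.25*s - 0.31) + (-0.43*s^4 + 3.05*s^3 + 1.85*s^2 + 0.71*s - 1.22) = 2.39*s^4 - 0.1*s^3 - 0.31*s^2 + 2.96*s - 1.53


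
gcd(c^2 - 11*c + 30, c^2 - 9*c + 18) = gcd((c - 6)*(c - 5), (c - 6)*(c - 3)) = c - 6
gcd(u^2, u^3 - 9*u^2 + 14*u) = u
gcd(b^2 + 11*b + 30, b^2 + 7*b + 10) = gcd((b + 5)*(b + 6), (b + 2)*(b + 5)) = b + 5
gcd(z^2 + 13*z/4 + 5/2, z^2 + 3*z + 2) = z + 2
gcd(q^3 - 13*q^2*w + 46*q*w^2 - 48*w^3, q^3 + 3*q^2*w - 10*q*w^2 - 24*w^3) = q - 3*w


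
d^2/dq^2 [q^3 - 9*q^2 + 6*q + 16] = 6*q - 18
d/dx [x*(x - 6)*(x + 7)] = 3*x^2 + 2*x - 42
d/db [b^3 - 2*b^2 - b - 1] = 3*b^2 - 4*b - 1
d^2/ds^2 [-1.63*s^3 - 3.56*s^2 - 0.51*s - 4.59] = -9.78*s - 7.12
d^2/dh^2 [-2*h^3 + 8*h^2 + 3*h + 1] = 16 - 12*h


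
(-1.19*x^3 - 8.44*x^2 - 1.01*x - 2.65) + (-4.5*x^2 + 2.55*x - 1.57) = -1.19*x^3 - 12.94*x^2 + 1.54*x - 4.22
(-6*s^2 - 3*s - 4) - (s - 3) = -6*s^2 - 4*s - 1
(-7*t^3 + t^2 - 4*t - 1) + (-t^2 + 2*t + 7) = -7*t^3 - 2*t + 6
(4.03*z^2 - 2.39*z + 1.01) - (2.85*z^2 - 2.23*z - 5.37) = 1.18*z^2 - 0.16*z + 6.38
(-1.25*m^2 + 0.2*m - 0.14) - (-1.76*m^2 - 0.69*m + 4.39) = 0.51*m^2 + 0.89*m - 4.53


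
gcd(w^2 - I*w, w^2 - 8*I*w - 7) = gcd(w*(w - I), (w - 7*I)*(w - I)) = w - I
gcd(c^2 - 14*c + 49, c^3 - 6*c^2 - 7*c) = c - 7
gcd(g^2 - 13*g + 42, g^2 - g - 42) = g - 7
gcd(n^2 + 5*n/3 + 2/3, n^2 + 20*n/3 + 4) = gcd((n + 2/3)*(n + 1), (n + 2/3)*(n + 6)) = n + 2/3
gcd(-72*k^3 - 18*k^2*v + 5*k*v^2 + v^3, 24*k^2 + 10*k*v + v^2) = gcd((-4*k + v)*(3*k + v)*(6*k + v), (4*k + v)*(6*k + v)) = 6*k + v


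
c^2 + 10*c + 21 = (c + 3)*(c + 7)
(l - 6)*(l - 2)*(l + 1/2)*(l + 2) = l^4 - 11*l^3/2 - 7*l^2 + 22*l + 12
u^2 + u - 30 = (u - 5)*(u + 6)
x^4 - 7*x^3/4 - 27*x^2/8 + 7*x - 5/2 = (x - 2)*(x - 5/4)*(x - 1/2)*(x + 2)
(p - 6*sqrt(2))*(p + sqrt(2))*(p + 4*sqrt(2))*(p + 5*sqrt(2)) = p^4 + 4*sqrt(2)*p^3 - 62*p^2 - 308*sqrt(2)*p - 480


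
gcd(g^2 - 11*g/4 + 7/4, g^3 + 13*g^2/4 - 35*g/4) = g - 7/4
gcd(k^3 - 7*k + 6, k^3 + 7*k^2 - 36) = k^2 + k - 6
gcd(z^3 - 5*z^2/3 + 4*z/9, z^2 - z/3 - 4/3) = z - 4/3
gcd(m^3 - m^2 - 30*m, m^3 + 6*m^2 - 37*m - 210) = m^2 - m - 30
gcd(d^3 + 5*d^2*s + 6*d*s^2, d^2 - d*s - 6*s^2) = d + 2*s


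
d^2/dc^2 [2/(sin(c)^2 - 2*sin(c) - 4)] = 4*(2*sin(c)^4 - 3*sin(c)^3 + 7*sin(c)^2 + 2*sin(c) - 8)/(2*sin(c) + cos(c)^2 + 3)^3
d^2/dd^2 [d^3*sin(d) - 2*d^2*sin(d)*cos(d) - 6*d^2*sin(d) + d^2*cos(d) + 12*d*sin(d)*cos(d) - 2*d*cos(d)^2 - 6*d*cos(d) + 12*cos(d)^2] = -d^3*sin(d) + 6*d^2*sin(d) + 4*d^2*sin(2*d) + 5*d^2*cos(d) + 2*d*sin(d) - 24*d*sin(2*d) - 18*d*cos(d) - 4*d*cos(2*d) + 2*sin(2*d) + 2*cos(d)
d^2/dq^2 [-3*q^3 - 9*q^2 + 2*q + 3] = -18*q - 18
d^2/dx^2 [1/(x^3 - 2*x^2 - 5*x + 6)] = 2*((2 - 3*x)*(x^3 - 2*x^2 - 5*x + 6) + (-3*x^2 + 4*x + 5)^2)/(x^3 - 2*x^2 - 5*x + 6)^3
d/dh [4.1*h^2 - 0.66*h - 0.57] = 8.2*h - 0.66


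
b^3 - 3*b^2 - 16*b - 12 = (b - 6)*(b + 1)*(b + 2)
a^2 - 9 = (a - 3)*(a + 3)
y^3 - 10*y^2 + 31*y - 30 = (y - 5)*(y - 3)*(y - 2)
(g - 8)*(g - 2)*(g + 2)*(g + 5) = g^4 - 3*g^3 - 44*g^2 + 12*g + 160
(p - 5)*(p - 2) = p^2 - 7*p + 10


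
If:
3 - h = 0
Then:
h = 3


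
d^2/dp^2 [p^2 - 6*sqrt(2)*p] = 2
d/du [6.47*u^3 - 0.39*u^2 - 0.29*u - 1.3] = 19.41*u^2 - 0.78*u - 0.29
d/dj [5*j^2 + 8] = 10*j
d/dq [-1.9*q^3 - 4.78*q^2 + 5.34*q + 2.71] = -5.7*q^2 - 9.56*q + 5.34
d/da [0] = 0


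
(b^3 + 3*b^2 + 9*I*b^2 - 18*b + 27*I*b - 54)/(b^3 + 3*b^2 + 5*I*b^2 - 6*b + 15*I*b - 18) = (b + 6*I)/(b + 2*I)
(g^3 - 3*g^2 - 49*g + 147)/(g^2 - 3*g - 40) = (-g^3 + 3*g^2 + 49*g - 147)/(-g^2 + 3*g + 40)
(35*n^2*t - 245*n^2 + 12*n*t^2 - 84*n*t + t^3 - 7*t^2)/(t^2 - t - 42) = (35*n^2 + 12*n*t + t^2)/(t + 6)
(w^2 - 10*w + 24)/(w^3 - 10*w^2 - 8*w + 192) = (w - 4)/(w^2 - 4*w - 32)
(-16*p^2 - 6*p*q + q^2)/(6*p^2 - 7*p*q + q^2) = (-16*p^2 - 6*p*q + q^2)/(6*p^2 - 7*p*q + q^2)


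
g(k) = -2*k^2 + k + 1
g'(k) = 1 - 4*k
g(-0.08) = 0.91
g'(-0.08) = 1.32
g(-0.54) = -0.12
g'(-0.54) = 3.16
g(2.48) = -8.82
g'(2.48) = -8.92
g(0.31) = 1.12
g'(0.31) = -0.24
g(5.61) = -56.33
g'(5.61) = -21.44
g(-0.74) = -0.84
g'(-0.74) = 3.96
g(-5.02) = -54.42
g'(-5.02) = 21.08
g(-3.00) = -20.00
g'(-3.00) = 13.00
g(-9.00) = -170.00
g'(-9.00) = 37.00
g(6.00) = -65.00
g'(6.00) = -23.00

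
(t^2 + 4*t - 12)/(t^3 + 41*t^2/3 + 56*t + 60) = 3*(t - 2)/(3*t^2 + 23*t + 30)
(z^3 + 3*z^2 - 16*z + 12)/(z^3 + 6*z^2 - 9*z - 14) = (z^2 + 5*z - 6)/(z^2 + 8*z + 7)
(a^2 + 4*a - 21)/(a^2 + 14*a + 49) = (a - 3)/(a + 7)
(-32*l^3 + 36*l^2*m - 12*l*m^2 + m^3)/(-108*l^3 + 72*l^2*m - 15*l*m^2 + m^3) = (32*l^3 - 36*l^2*m + 12*l*m^2 - m^3)/(108*l^3 - 72*l^2*m + 15*l*m^2 - m^3)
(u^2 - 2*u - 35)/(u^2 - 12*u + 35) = (u + 5)/(u - 5)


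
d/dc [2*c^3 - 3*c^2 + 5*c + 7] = 6*c^2 - 6*c + 5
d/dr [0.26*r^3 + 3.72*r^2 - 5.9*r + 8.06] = 0.78*r^2 + 7.44*r - 5.9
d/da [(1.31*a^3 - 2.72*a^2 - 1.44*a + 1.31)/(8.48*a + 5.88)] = (22.2176*a^3 + 0.0427999999999962*a^2 - 31.9872*a - 19.576)/(71.9104*a^2 + 99.7248*a + 34.5744)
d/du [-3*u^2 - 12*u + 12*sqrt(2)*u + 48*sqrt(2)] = -6*u - 12 + 12*sqrt(2)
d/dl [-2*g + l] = 1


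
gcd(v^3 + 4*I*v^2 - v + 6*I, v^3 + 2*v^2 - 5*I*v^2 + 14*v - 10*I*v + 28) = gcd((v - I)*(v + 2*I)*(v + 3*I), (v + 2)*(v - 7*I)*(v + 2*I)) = v + 2*I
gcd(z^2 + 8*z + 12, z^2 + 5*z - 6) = z + 6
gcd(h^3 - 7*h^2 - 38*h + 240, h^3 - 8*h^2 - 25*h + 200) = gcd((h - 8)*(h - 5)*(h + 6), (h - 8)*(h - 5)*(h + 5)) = h^2 - 13*h + 40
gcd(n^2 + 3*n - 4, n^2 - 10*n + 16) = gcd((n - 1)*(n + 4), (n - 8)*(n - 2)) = 1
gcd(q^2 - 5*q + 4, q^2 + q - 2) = q - 1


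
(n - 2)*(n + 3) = n^2 + n - 6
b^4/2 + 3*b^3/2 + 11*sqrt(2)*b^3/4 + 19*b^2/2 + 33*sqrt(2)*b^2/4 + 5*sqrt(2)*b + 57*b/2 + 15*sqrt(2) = (b/2 + sqrt(2))*(b + 3)*(b + sqrt(2))*(b + 5*sqrt(2)/2)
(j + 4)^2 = j^2 + 8*j + 16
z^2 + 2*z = z*(z + 2)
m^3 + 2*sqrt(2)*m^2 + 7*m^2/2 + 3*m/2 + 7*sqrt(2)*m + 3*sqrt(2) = (m + 1/2)*(m + 3)*(m + 2*sqrt(2))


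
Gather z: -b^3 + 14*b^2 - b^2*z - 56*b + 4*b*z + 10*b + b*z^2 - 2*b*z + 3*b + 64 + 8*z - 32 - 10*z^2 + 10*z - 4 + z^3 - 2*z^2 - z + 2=-b^3 + 14*b^2 - 43*b + z^3 + z^2*(b - 12) + z*(-b^2 + 2*b + 17) + 30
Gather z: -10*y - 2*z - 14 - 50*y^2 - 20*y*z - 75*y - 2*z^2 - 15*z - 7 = -50*y^2 - 85*y - 2*z^2 + z*(-20*y - 17) - 21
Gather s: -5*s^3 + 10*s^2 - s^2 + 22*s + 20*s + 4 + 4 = -5*s^3 + 9*s^2 + 42*s + 8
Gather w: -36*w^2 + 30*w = -36*w^2 + 30*w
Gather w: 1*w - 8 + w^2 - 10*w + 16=w^2 - 9*w + 8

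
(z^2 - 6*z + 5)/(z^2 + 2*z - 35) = (z - 1)/(z + 7)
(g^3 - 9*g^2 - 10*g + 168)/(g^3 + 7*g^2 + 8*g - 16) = (g^2 - 13*g + 42)/(g^2 + 3*g - 4)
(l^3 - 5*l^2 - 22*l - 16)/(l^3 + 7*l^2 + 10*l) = (l^2 - 7*l - 8)/(l*(l + 5))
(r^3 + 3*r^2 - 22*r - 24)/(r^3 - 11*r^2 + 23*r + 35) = (r^2 + 2*r - 24)/(r^2 - 12*r + 35)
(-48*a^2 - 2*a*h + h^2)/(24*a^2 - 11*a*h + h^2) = (-6*a - h)/(3*a - h)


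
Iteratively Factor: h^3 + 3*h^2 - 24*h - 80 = (h + 4)*(h^2 - h - 20) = (h - 5)*(h + 4)*(h + 4)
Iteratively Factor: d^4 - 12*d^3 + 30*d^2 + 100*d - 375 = (d - 5)*(d^3 - 7*d^2 - 5*d + 75) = (d - 5)^2*(d^2 - 2*d - 15) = (d - 5)^3*(d + 3)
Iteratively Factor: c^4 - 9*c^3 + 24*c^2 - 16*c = (c)*(c^3 - 9*c^2 + 24*c - 16) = c*(c - 1)*(c^2 - 8*c + 16) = c*(c - 4)*(c - 1)*(c - 4)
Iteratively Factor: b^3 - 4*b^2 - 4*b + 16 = (b + 2)*(b^2 - 6*b + 8) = (b - 4)*(b + 2)*(b - 2)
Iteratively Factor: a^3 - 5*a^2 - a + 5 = (a - 5)*(a^2 - 1) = (a - 5)*(a - 1)*(a + 1)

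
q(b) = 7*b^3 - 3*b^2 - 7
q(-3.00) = -223.00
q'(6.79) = 927.45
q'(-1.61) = 64.09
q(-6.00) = -1627.00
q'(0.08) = -0.35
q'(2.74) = 141.22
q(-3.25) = -278.98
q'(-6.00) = 792.00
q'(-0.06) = 0.44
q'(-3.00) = 207.00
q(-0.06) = -7.01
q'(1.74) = 53.14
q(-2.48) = -132.22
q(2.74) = 114.47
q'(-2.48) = 144.04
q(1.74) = 20.79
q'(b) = 21*b^2 - 6*b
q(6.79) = 2046.02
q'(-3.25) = 241.31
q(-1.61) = -43.99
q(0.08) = -7.02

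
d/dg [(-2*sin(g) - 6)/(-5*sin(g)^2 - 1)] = 2*(-5*sin(g)^2 - 30*sin(g) + 1)*cos(g)/(5*sin(g)^2 + 1)^2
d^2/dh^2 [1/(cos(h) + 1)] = (sin(h)^2 + cos(h) + 1)/(cos(h) + 1)^3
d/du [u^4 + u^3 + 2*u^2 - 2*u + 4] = 4*u^3 + 3*u^2 + 4*u - 2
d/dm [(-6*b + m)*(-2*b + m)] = -8*b + 2*m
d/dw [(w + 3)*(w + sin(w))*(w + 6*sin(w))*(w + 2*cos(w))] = -(w + 3)*(w + sin(w))*(w + 6*sin(w))*(2*sin(w) - 1) + (w + 3)*(w + sin(w))*(w + 2*cos(w))*(6*cos(w) + 1) + (w + 3)*(w + 6*sin(w))*(w + 2*cos(w))*(cos(w) + 1) + (w + sin(w))*(w + 6*sin(w))*(w + 2*cos(w))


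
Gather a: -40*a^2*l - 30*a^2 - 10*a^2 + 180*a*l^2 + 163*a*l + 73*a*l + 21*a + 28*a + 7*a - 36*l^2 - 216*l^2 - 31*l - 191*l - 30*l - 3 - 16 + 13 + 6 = a^2*(-40*l - 40) + a*(180*l^2 + 236*l + 56) - 252*l^2 - 252*l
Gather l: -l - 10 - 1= -l - 11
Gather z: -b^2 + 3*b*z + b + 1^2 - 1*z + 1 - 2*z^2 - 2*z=-b^2 + b - 2*z^2 + z*(3*b - 3) + 2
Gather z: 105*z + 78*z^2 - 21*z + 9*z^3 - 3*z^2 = 9*z^3 + 75*z^2 + 84*z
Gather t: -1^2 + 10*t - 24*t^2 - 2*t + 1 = -24*t^2 + 8*t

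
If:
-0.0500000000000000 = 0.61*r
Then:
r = -0.08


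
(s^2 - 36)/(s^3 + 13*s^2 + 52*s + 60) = (s - 6)/(s^2 + 7*s + 10)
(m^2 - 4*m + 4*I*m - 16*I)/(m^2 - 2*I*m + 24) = (m - 4)/(m - 6*I)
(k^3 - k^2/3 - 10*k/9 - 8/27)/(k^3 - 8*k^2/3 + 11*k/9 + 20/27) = (3*k + 2)/(3*k - 5)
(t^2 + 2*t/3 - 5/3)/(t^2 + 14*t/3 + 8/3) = (3*t^2 + 2*t - 5)/(3*t^2 + 14*t + 8)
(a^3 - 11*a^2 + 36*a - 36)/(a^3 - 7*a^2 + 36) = (a - 2)/(a + 2)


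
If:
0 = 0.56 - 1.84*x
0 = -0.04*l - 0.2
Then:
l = -5.00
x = 0.30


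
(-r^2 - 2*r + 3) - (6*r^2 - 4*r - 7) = -7*r^2 + 2*r + 10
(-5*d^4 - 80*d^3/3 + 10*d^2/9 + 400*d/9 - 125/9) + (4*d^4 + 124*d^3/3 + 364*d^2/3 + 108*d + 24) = -d^4 + 44*d^3/3 + 1102*d^2/9 + 1372*d/9 + 91/9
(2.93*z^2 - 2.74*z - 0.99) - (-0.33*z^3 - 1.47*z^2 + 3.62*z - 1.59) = 0.33*z^3 + 4.4*z^2 - 6.36*z + 0.6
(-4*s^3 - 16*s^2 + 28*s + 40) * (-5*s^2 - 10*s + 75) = 20*s^5 + 120*s^4 - 280*s^3 - 1680*s^2 + 1700*s + 3000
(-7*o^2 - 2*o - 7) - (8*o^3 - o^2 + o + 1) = -8*o^3 - 6*o^2 - 3*o - 8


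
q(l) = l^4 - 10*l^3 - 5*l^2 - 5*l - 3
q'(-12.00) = -11117.00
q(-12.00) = 37353.00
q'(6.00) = -281.00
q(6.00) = -1077.00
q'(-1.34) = -55.09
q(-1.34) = 22.01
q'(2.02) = -114.64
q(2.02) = -99.28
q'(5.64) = -298.06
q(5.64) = -972.46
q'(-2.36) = -201.07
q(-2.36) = 143.42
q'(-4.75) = -1063.06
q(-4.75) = 1488.72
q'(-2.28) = -185.56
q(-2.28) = 127.95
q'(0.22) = -8.61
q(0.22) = -4.45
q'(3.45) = -232.32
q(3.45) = -348.73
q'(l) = 4*l^3 - 30*l^2 - 10*l - 5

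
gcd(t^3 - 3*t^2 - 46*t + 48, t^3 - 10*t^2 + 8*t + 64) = t - 8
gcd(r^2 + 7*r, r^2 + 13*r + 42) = r + 7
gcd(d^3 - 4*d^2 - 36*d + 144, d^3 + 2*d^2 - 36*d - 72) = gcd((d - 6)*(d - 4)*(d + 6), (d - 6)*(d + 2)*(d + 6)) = d^2 - 36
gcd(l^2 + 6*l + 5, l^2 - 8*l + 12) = 1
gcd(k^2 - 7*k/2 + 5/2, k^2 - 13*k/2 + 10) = k - 5/2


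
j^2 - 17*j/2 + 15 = (j - 6)*(j - 5/2)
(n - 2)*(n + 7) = n^2 + 5*n - 14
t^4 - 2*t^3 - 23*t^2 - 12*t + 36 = (t - 6)*(t - 1)*(t + 2)*(t + 3)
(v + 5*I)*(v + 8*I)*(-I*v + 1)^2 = -v^4 - 15*I*v^3 + 67*v^2 + 93*I*v - 40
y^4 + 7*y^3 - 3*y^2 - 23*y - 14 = (y - 2)*(y + 1)^2*(y + 7)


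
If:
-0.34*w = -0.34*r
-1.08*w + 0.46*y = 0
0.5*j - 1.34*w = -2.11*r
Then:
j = -0.655925925925926*y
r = 0.425925925925926*y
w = 0.425925925925926*y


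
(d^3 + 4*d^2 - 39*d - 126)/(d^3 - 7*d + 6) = (d^2 + d - 42)/(d^2 - 3*d + 2)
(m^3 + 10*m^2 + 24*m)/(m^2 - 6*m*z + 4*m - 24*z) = m*(-m - 6)/(-m + 6*z)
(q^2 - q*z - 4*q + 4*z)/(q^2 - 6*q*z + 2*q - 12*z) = (q^2 - q*z - 4*q + 4*z)/(q^2 - 6*q*z + 2*q - 12*z)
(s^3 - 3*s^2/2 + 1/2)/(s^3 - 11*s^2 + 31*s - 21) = (2*s^2 - s - 1)/(2*(s^2 - 10*s + 21))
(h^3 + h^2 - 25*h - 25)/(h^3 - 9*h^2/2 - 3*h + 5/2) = 2*(h + 5)/(2*h - 1)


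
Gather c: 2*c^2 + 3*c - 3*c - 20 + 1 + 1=2*c^2 - 18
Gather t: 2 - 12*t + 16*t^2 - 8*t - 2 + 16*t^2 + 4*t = 32*t^2 - 16*t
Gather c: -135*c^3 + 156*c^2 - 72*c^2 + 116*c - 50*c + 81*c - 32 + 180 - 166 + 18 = -135*c^3 + 84*c^2 + 147*c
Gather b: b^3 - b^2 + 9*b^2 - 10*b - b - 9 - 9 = b^3 + 8*b^2 - 11*b - 18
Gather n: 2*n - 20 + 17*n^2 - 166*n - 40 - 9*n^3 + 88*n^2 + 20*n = -9*n^3 + 105*n^2 - 144*n - 60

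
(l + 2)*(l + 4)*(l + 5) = l^3 + 11*l^2 + 38*l + 40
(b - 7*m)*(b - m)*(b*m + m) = b^3*m - 8*b^2*m^2 + b^2*m + 7*b*m^3 - 8*b*m^2 + 7*m^3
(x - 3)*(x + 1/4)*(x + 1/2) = x^3 - 9*x^2/4 - 17*x/8 - 3/8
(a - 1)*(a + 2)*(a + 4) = a^3 + 5*a^2 + 2*a - 8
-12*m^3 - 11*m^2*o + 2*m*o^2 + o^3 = (-3*m + o)*(m + o)*(4*m + o)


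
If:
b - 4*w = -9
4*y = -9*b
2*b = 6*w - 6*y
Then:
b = -27/26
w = 207/104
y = 243/104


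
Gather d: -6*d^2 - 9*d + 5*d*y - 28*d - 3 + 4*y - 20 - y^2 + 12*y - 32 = -6*d^2 + d*(5*y - 37) - y^2 + 16*y - 55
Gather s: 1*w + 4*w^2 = 4*w^2 + w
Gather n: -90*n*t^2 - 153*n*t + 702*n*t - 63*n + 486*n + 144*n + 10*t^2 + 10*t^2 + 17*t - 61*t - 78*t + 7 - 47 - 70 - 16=n*(-90*t^2 + 549*t + 567) + 20*t^2 - 122*t - 126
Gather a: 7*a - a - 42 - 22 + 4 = 6*a - 60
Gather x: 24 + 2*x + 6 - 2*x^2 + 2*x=-2*x^2 + 4*x + 30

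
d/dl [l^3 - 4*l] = 3*l^2 - 4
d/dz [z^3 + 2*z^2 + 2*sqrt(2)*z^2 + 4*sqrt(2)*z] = 3*z^2 + 4*z + 4*sqrt(2)*z + 4*sqrt(2)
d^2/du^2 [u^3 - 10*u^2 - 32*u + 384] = 6*u - 20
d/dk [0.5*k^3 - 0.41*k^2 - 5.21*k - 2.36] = 1.5*k^2 - 0.82*k - 5.21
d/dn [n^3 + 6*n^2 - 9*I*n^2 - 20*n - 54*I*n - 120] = 3*n^2 + n*(12 - 18*I) - 20 - 54*I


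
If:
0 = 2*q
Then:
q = 0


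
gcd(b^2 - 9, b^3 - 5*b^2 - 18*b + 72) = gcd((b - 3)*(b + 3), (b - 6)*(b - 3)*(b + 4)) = b - 3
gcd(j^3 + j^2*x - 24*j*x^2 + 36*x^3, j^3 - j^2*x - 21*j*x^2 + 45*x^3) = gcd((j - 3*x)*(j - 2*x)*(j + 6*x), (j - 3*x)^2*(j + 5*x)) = -j + 3*x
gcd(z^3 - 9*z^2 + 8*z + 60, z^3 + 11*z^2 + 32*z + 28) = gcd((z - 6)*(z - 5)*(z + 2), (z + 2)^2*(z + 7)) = z + 2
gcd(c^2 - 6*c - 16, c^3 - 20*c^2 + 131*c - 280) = c - 8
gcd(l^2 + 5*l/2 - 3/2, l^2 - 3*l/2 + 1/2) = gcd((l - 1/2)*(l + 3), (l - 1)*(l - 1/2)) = l - 1/2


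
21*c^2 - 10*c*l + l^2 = (-7*c + l)*(-3*c + l)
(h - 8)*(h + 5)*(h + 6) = h^3 + 3*h^2 - 58*h - 240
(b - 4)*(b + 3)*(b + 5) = b^3 + 4*b^2 - 17*b - 60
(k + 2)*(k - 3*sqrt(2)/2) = k^2 - 3*sqrt(2)*k/2 + 2*k - 3*sqrt(2)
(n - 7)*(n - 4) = n^2 - 11*n + 28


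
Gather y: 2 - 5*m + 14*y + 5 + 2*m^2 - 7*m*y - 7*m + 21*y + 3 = 2*m^2 - 12*m + y*(35 - 7*m) + 10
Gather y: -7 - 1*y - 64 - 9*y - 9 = -10*y - 80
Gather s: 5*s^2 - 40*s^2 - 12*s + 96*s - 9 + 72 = -35*s^2 + 84*s + 63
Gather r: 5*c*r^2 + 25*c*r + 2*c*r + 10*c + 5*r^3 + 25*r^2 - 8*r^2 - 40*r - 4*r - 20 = 10*c + 5*r^3 + r^2*(5*c + 17) + r*(27*c - 44) - 20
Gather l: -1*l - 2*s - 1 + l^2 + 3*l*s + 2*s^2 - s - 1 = l^2 + l*(3*s - 1) + 2*s^2 - 3*s - 2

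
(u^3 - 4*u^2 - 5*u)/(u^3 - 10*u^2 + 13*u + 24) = u*(u - 5)/(u^2 - 11*u + 24)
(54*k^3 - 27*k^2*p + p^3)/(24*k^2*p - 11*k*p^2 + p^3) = (-18*k^2 + 3*k*p + p^2)/(p*(-8*k + p))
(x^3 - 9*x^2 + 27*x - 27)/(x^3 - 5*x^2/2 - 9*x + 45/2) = 2*(x^2 - 6*x + 9)/(2*x^2 + x - 15)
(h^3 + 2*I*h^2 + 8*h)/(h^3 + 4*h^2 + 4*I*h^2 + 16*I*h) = (h - 2*I)/(h + 4)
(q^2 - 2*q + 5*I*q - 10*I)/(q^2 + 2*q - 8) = (q + 5*I)/(q + 4)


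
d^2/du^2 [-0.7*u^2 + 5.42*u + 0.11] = -1.40000000000000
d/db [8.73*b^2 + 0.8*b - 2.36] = 17.46*b + 0.8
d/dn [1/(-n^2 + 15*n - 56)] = (2*n - 15)/(n^2 - 15*n + 56)^2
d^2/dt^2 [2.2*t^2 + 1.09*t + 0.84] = 4.40000000000000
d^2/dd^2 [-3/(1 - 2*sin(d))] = 6*(-sin(d) + cos(2*d) + 3)/(2*sin(d) - 1)^3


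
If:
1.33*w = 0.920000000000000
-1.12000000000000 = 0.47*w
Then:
No Solution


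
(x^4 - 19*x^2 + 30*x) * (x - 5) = x^5 - 5*x^4 - 19*x^3 + 125*x^2 - 150*x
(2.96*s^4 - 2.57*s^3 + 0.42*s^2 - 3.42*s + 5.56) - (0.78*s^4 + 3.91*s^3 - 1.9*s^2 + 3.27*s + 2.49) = 2.18*s^4 - 6.48*s^3 + 2.32*s^2 - 6.69*s + 3.07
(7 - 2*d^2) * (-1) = 2*d^2 - 7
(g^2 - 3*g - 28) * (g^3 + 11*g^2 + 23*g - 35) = g^5 + 8*g^4 - 38*g^3 - 412*g^2 - 539*g + 980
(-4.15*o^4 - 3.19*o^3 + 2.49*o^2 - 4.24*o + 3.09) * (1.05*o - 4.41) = -4.3575*o^5 + 14.952*o^4 + 16.6824*o^3 - 15.4329*o^2 + 21.9429*o - 13.6269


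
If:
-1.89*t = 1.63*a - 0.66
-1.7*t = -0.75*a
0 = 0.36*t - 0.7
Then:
No Solution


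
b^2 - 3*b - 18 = (b - 6)*(b + 3)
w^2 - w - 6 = (w - 3)*(w + 2)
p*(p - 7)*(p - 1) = p^3 - 8*p^2 + 7*p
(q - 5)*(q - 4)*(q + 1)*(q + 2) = q^4 - 6*q^3 - 5*q^2 + 42*q + 40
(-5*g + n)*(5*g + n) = -25*g^2 + n^2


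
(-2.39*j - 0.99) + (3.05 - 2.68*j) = 2.06 - 5.07*j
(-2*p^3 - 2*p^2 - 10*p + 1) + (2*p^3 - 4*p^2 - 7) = -6*p^2 - 10*p - 6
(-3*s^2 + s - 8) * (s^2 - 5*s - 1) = -3*s^4 + 16*s^3 - 10*s^2 + 39*s + 8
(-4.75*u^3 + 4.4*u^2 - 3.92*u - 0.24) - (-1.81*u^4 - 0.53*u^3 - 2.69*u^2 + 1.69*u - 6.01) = 1.81*u^4 - 4.22*u^3 + 7.09*u^2 - 5.61*u + 5.77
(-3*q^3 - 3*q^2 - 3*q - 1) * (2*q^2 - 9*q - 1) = -6*q^5 + 21*q^4 + 24*q^3 + 28*q^2 + 12*q + 1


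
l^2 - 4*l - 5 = (l - 5)*(l + 1)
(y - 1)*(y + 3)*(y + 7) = y^3 + 9*y^2 + 11*y - 21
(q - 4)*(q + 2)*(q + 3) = q^3 + q^2 - 14*q - 24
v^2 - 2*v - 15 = (v - 5)*(v + 3)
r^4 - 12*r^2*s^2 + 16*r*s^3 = r*(r - 2*s)^2*(r + 4*s)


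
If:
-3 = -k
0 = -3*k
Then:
No Solution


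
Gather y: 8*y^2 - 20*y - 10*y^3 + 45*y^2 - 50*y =-10*y^3 + 53*y^2 - 70*y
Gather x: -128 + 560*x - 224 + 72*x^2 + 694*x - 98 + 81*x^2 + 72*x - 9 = 153*x^2 + 1326*x - 459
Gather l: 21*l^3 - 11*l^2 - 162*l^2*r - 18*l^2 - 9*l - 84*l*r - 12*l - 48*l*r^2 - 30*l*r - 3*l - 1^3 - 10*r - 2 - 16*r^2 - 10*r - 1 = 21*l^3 + l^2*(-162*r - 29) + l*(-48*r^2 - 114*r - 24) - 16*r^2 - 20*r - 4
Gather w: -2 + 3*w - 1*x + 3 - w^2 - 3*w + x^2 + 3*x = -w^2 + x^2 + 2*x + 1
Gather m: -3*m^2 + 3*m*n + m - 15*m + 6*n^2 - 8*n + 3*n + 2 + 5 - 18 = -3*m^2 + m*(3*n - 14) + 6*n^2 - 5*n - 11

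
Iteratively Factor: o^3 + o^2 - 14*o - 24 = (o + 3)*(o^2 - 2*o - 8) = (o - 4)*(o + 3)*(o + 2)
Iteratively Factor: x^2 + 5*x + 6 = (x + 2)*(x + 3)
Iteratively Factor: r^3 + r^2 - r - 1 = (r + 1)*(r^2 - 1) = (r - 1)*(r + 1)*(r + 1)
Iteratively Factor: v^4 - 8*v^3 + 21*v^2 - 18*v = (v - 3)*(v^3 - 5*v^2 + 6*v) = v*(v - 3)*(v^2 - 5*v + 6) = v*(v - 3)*(v - 2)*(v - 3)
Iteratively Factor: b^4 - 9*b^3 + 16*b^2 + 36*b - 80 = (b - 2)*(b^3 - 7*b^2 + 2*b + 40) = (b - 4)*(b - 2)*(b^2 - 3*b - 10) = (b - 5)*(b - 4)*(b - 2)*(b + 2)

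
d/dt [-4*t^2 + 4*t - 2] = 4 - 8*t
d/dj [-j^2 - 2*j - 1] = -2*j - 2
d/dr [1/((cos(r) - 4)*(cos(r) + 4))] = sin(2*r)/((cos(r) - 4)^2*(cos(r) + 4)^2)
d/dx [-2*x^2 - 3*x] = -4*x - 3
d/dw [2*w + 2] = 2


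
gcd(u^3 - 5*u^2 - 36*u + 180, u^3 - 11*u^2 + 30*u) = u^2 - 11*u + 30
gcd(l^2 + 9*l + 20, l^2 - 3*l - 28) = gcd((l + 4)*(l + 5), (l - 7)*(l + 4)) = l + 4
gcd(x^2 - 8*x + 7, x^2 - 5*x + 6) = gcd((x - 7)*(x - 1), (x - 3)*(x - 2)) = 1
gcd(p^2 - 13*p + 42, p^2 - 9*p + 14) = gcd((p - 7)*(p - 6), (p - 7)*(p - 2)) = p - 7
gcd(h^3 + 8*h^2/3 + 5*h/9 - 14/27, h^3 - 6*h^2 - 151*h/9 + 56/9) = h^2 + 2*h - 7/9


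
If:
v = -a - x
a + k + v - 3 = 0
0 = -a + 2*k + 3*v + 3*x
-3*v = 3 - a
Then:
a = 6/5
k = 12/5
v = -3/5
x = -3/5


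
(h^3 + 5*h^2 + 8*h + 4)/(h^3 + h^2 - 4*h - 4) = (h + 2)/(h - 2)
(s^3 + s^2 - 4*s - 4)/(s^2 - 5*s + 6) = (s^2 + 3*s + 2)/(s - 3)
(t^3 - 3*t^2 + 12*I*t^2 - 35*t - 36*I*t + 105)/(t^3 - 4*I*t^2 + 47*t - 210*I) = (t^2 + t*(-3 + 5*I) - 15*I)/(t^2 - 11*I*t - 30)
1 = 1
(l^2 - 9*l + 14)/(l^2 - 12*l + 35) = (l - 2)/(l - 5)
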